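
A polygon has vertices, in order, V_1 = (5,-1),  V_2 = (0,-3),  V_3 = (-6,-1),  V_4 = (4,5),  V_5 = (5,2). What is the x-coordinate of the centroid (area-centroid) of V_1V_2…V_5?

218/273

Apply the surveyor's formula. First the cross-terms c_i = x_i·y_{i+1} − x_{i+1}·y_i:
  -15, -18, -26, -17, -15  ⇒  2A = -91, A = -45.5.
Then Σ (x_i + x_{i+1})·c_i = -218, so x̄ = -218 / (6·(-45.5)) = 218/273.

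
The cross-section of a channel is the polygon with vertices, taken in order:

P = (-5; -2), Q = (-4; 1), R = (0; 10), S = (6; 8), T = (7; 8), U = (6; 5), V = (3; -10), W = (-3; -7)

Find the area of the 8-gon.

P→Q: (-5)(1) − (-4)(-2) = -13
Q→R: (-4)(10) − (0)(1) = -40
R→S: (0)(8) − (6)(10) = -60
S→T: (6)(8) − (7)(8) = -8
T→U: (7)(5) − (6)(8) = -13
U→V: (6)(-10) − (3)(5) = -75
V→W: (3)(-7) − (-3)(-10) = -51
W→P: (-3)(-2) − (-5)(-7) = -29
Σ = -289
Area = |Σ|/2 = 144.5.

144.5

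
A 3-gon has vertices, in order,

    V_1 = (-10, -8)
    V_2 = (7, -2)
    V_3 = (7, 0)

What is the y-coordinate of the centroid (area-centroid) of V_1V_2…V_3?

-10/3

Apply Gauss's area formula. First the cross-terms c_i = x_i·y_{i+1} − x_{i+1}·y_i:
  76, 14, -56  ⇒  2A = 34, A = 17.
Then Σ (y_i + y_{i+1})·c_i = -340, so ȳ = -340 / (6·17) = -10/3.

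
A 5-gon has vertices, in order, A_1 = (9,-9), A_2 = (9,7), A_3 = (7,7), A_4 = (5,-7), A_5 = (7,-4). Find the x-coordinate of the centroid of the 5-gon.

Apply Gauss's area formula. First the cross-terms c_i = x_i·y_{i+1} − x_{i+1}·y_i:
  144, 14, -84, 29, -27  ⇒  2A = 76, A = 38.
Then Σ (x_i + x_{i+1})·c_i = 1724, so x̄ = 1724 / (6·38) = 431/57.

431/57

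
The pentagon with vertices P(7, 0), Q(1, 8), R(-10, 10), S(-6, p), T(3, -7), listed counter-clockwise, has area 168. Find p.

-3

The doubled signed area Σ (x_i y_{i+1} − x_{i+1} y_i) is linear in p.
With p=0 it equals 297; the coefficient of p is -13 (from the two edges through S).
So -13·p + 297 = 2·168 = 336 ⇒ p = -3.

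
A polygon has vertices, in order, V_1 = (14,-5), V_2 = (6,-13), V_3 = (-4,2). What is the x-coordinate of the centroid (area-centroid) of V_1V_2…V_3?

Apply the surveyor's formula. First the cross-terms c_i = x_i·y_{i+1} − x_{i+1}·y_i:
  -152, -40, -8  ⇒  2A = -200, A = -100.
Then Σ (x_i + x_{i+1})·c_i = -3200, so x̄ = -3200 / (6·(-100)) = 16/3.

16/3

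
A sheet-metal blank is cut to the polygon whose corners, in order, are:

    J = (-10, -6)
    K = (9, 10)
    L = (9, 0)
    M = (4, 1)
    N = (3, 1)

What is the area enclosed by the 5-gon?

Apply Gauss's area formula: 2A = Σ (x_i·y_{i+1} − x_{i+1}·y_i), indices taken mod 5.
Σ = (-46) + (-90) + (9) + (1) + (-8) = -134
Area = |Σ|/2 = 67.

67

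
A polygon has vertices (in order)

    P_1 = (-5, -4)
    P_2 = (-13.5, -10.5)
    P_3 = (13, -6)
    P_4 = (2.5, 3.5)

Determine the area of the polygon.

142

Σ = (-1.5) + (217.5) + (60.5) + (7.5) = 284
Area = |Σ|/2 = 142.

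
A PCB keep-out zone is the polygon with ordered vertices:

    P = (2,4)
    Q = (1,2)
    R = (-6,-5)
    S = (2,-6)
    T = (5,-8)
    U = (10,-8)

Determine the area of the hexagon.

81.5

Σ = (0) + (7) + (46) + (14) + (40) + (56) = 163
Area = |Σ|/2 = 81.5.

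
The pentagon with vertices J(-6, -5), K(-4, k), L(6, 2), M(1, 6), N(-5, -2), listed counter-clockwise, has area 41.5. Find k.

The doubled signed area Σ (x_i y_{i+1} − x_{i+1} y_i) is linear in k.
With k=0 it equals 47; the coefficient of k is -12 (from the two edges through K).
So -12·k + 47 = 2·41.5 = 83 ⇒ k = -3.

-3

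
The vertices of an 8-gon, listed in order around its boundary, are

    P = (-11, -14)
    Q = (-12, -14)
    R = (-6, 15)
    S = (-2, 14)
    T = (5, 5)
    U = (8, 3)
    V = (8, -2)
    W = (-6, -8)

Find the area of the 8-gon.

278.5

Apply the shoelace formula: 2A = Σ (x_i·y_{i+1} − x_{i+1}·y_i), indices taken mod 8.
P→Q: (-11)(-14) − (-12)(-14) = -14
Q→R: (-12)(15) − (-6)(-14) = -264
R→S: (-6)(14) − (-2)(15) = -54
S→T: (-2)(5) − (5)(14) = -80
T→U: (5)(3) − (8)(5) = -25
U→V: (8)(-2) − (8)(3) = -40
V→W: (8)(-8) − (-6)(-2) = -76
W→P: (-6)(-14) − (-11)(-8) = -4
Σ = -557
Area = |Σ|/2 = 278.5.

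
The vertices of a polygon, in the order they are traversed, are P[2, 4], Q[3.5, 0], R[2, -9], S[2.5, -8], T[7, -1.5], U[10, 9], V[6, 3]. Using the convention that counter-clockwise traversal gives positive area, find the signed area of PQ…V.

42.625

Apply the shoelace formula: 2A = Σ (x_i·y_{i+1} − x_{i+1}·y_i), indices taken mod 7.
Σ = (-14) + (-31.5) + (6.5) + (52.25) + (78) + (-24) + (18) = 85.25
Signed area = Σ/2 = 42.625 (positive ⇒ counter-clockwise traversal).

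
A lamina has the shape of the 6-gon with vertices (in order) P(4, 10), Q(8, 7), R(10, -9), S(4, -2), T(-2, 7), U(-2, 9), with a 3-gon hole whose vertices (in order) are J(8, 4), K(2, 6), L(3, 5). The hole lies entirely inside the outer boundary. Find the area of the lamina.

105

Outer boundary:
Apply the shoelace formula: 2A = Σ (x_i·y_{i+1} − x_{i+1}·y_i), indices taken mod 6.
P→Q: (4)(7) − (8)(10) = -52
Q→R: (8)(-9) − (10)(7) = -142
R→S: (10)(-2) − (4)(-9) = 16
S→T: (4)(7) − (-2)(-2) = 24
T→U: (-2)(9) − (-2)(7) = -4
U→P: (-2)(10) − (4)(9) = -56
Σ = -214
Area = |Σ|/2 = 107.
Hole:
Apply Gauss's area formula: 2A = Σ (x_i·y_{i+1} − x_{i+1}·y_i), indices taken mod 3.
Σ = (40) + (-8) + (-28) = 4
Area = |Σ|/2 = 2.
Net area = 107 − 2 = 105.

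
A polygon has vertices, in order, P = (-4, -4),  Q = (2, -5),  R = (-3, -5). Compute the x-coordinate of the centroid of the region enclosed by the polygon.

-5/3

Apply Gauss's area formula. First the cross-terms c_i = x_i·y_{i+1} − x_{i+1}·y_i:
  28, -25, -8  ⇒  2A = -5, A = -2.5.
Then Σ (x_i + x_{i+1})·c_i = 25, so x̄ = 25 / (6·(-2.5)) = -5/3.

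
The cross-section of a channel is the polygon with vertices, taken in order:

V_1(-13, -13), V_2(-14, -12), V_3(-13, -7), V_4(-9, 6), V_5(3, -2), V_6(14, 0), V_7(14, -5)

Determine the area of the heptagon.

Σ = (-26) + (-58) + (-141) + (0) + (28) + (-70) + (-247) = -514
Area = |Σ|/2 = 257.

257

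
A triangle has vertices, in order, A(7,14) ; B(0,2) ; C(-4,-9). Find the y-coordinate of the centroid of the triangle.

7/3

Apply Gauss's area formula. First the cross-terms c_i = x_i·y_{i+1} − x_{i+1}·y_i:
  14, 8, 7  ⇒  2A = 29, A = 14.5.
Then Σ (y_i + y_{i+1})·c_i = 203, so ȳ = 203 / (6·14.5) = 7/3.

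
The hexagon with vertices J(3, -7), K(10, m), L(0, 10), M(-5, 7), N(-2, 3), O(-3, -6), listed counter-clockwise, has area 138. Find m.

Write out the shoelace sum; only the two edges meeting at K involve m:
2·Area = [(3·m − 10·(-7)) + (10·10 − 0·m)] + 109
       = 3·m + 279 = 276
⇒ m = -1.

-1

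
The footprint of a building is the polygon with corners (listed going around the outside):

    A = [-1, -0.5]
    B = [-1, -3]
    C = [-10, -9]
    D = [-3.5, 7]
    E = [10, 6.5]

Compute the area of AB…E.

105.625

Cross-terms: 2.5, -21, -101.5, -92.75, 1.5  ⇒  Σ = -211.25
Area = |Σ|/2 = 105.625.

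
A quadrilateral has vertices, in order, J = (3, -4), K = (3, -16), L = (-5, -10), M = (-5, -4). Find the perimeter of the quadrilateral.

36

|JK| = √((0)² + (-12)²) = √144 = 12
|KL| = √((-8)² + (6)²) = √100 = 10
|LM| = √((0)² + (6)²) = √36 = 6
|MJ| = √((8)² + (0)²) = √64 = 8
Perimeter = 12 + 10 + 6 + 8 = 36.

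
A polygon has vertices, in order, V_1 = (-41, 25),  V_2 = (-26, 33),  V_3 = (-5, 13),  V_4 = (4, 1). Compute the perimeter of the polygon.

|V_1V_2| = √((15)² + (8)²) = √289 = 17
|V_2V_3| = √((21)² + (-20)²) = √841 = 29
|V_3V_4| = √((9)² + (-12)²) = √225 = 15
|V_4V_1| = √((-45)² + (24)²) = √2601 = 51
Perimeter = 17 + 29 + 15 + 51 = 112.

112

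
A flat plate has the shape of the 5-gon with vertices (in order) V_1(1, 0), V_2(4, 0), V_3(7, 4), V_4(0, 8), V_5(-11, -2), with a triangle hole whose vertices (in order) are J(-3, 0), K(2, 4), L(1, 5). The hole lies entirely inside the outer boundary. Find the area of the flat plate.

76.5

Outer boundary:
Apply the shoelace (surveyor's) formula: 2A = Σ (x_i·y_{i+1} − x_{i+1}·y_i), indices taken mod 5.
V_1→V_2: (1)(0) − (4)(0) = 0
V_2→V_3: (4)(4) − (7)(0) = 16
V_3→V_4: (7)(8) − (0)(4) = 56
V_4→V_5: (0)(-2) − (-11)(8) = 88
V_5→V_1: (-11)(0) − (1)(-2) = 2
Σ = 162
Area = |Σ|/2 = 81.
Hole:
Apply the shoelace formula: 2A = Σ (x_i·y_{i+1} − x_{i+1}·y_i), indices taken mod 3.
Cross-terms: -12, 6, 15  ⇒  Σ = 9
Area = |Σ|/2 = 4.5.
Net area = 81 − 4.5 = 76.5.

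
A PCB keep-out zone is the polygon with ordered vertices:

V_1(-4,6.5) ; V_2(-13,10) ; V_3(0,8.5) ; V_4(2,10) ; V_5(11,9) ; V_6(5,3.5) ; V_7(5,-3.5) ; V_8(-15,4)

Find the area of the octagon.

165.25

Apply Gauss's area formula: 2A = Σ (x_i·y_{i+1} − x_{i+1}·y_i), indices taken mod 8.
Σ = (44.5) + (-110.5) + (-17) + (-92) + (-6.5) + (-35) + (-32.5) + (-81.5) = -330.5
Area = |Σ|/2 = 165.25.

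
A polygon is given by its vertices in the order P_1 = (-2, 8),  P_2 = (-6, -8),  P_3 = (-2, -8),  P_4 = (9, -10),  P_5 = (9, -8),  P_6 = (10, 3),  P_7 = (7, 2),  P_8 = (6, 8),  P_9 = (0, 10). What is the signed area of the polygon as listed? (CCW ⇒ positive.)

218

Σ = (64) + (32) + (92) + (18) + (107) + (-1) + (44) + (60) + (20) = 436
Signed area = Σ/2 = 218 (positive ⇒ counter-clockwise traversal).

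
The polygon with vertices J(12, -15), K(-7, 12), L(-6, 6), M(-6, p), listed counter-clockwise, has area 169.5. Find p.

-8

The doubled signed area Σ (x_i y_{i+1} − x_{i+1} y_i) is linear in p.
With p=0 it equals 195; the coefficient of p is -18 (from the two edges through M).
So -18·p + 195 = 2·169.5 = 339 ⇒ p = -8.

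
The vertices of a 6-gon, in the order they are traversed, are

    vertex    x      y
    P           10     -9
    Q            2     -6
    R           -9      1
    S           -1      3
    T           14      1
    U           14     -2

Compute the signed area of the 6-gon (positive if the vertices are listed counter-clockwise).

Cross-terms: -42, -52, -26, -43, -42, -106  ⇒  Σ = -311
Signed area = Σ/2 = -155.5 (negative ⇒ clockwise traversal).

-155.5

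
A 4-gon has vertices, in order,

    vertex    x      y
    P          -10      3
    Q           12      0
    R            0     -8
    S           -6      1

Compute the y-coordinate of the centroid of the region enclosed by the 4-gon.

Apply Gauss's area formula. First the cross-terms c_i = x_i·y_{i+1} − x_{i+1}·y_i:
  -36, -96, -48, -8  ⇒  2A = -188, A = -94.
Then Σ (y_i + y_{i+1})·c_i = 964, so ȳ = 964 / (6·(-94)) = -241/141.

-241/141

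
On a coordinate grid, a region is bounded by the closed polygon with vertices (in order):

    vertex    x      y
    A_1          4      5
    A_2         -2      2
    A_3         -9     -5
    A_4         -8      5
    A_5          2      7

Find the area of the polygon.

61.5

A_1→A_2: (4)(2) − (-2)(5) = 18
A_2→A_3: (-2)(-5) − (-9)(2) = 28
A_3→A_4: (-9)(5) − (-8)(-5) = -85
A_4→A_5: (-8)(7) − (2)(5) = -66
A_5→A_1: (2)(5) − (4)(7) = -18
Σ = -123
Area = |Σ|/2 = 61.5.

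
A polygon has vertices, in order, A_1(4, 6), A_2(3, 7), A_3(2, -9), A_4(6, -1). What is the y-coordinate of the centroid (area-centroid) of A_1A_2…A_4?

-36/61

Apply the shoelace formula. First the cross-terms c_i = x_i·y_{i+1} − x_{i+1}·y_i:
  10, -41, 52, 40  ⇒  2A = 61, A = 30.5.
Then Σ (y_i + y_{i+1})·c_i = -108, so ȳ = -108 / (6·30.5) = -36/61.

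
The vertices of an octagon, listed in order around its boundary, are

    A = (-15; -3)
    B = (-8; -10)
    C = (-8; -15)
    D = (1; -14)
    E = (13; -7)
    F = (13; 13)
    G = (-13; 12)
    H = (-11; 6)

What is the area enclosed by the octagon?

Apply Gauss's area formula: 2A = Σ (x_i·y_{i+1} − x_{i+1}·y_i), indices taken mod 8.
Σ = (126) + (40) + (127) + (175) + (260) + (325) + (54) + (123) = 1230
Area = |Σ|/2 = 615.

615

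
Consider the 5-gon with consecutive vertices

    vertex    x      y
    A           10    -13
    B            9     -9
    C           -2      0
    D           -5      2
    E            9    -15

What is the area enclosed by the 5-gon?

47.5

Apply Gauss's area formula: 2A = Σ (x_i·y_{i+1} − x_{i+1}·y_i), indices taken mod 5.
Cross-terms: 27, -18, -4, 57, 33  ⇒  Σ = 95
Area = |Σ|/2 = 47.5.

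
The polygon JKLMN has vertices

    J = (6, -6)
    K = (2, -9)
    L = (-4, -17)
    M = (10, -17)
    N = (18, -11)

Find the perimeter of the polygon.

52

|JK| = √((-4)² + (-3)²) = √25 = 5
|KL| = √((-6)² + (-8)²) = √100 = 10
|LM| = √((14)² + (0)²) = √196 = 14
|MN| = √((8)² + (6)²) = √100 = 10
|NJ| = √((-12)² + (5)²) = √169 = 13
Perimeter = 5 + 10 + 14 + 10 + 13 = 52.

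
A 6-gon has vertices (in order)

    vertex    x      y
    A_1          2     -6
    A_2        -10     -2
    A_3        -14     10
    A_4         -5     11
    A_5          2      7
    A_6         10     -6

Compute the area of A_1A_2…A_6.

241.5

A_1→A_2: (2)(-2) − (-10)(-6) = -64
A_2→A_3: (-10)(10) − (-14)(-2) = -128
A_3→A_4: (-14)(11) − (-5)(10) = -104
A_4→A_5: (-5)(7) − (2)(11) = -57
A_5→A_6: (2)(-6) − (10)(7) = -82
A_6→A_1: (10)(-6) − (2)(-6) = -48
Σ = -483
Area = |Σ|/2 = 241.5.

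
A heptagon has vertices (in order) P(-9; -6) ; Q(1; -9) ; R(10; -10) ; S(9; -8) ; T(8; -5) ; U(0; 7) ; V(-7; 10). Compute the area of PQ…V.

216.5

Apply the surveyor's formula: 2A = Σ (x_i·y_{i+1} − x_{i+1}·y_i), indices taken mod 7.
Cross-terms: 87, 80, 10, 19, 56, 49, 132  ⇒  Σ = 433
Area = |Σ|/2 = 216.5.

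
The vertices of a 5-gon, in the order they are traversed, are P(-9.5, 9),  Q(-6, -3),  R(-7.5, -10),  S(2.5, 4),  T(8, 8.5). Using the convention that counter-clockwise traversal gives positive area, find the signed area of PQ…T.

Apply the shoelace formula: 2A = Σ (x_i·y_{i+1} − x_{i+1}·y_i), indices taken mod 5.
Σ = (82.5) + (37.5) + (-5) + (-10.75) + (152.75) = 257
Signed area = Σ/2 = 128.5 (positive ⇒ counter-clockwise traversal).

128.5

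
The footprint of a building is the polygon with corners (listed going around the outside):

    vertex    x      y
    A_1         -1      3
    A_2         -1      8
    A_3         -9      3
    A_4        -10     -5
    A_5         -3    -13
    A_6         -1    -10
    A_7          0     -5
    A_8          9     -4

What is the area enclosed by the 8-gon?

Apply the shoelace formula: 2A = Σ (x_i·y_{i+1} − x_{i+1}·y_i), indices taken mod 8.
Σ = (-5) + (69) + (75) + (115) + (17) + (5) + (45) + (23) = 344
Area = |Σ|/2 = 172.

172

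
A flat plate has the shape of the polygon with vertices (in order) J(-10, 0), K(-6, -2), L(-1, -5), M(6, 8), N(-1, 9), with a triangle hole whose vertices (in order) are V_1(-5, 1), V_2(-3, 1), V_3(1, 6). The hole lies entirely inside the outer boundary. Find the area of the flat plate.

106

Outer boundary:
Apply the surveyor's formula: 2A = Σ (x_i·y_{i+1} − x_{i+1}·y_i), indices taken mod 5.
Σ = (20) + (28) + (22) + (62) + (90) = 222
Area = |Σ|/2 = 111.
Hole:
Σ = (-2) + (-19) + (31) = 10
Area = |Σ|/2 = 5.
Net area = 111 − 5 = 106.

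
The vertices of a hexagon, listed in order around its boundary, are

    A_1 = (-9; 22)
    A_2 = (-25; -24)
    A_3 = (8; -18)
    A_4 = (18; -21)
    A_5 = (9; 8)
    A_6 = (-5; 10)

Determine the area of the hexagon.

Apply Gauss's area formula: 2A = Σ (x_i·y_{i+1} − x_{i+1}·y_i), indices taken mod 6.
Cross-terms: 766, 642, 156, 333, 130, -20  ⇒  Σ = 2007
Area = |Σ|/2 = 1003.5.

1003.5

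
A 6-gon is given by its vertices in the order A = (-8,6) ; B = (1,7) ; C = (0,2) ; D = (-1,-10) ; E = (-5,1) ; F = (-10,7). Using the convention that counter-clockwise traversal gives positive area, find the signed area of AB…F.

-69

Apply Gauss's area formula: 2A = Σ (x_i·y_{i+1} − x_{i+1}·y_i), indices taken mod 6.
Σ = (-62) + (2) + (2) + (-51) + (-25) + (-4) = -138
Signed area = Σ/2 = -69 (negative ⇒ clockwise traversal).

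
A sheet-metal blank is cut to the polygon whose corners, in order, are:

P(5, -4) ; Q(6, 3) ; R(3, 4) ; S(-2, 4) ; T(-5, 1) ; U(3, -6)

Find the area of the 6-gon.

68.5

Apply the shoelace formula: 2A = Σ (x_i·y_{i+1} − x_{i+1}·y_i), indices taken mod 6.
P→Q: (5)(3) − (6)(-4) = 39
Q→R: (6)(4) − (3)(3) = 15
R→S: (3)(4) − (-2)(4) = 20
S→T: (-2)(1) − (-5)(4) = 18
T→U: (-5)(-6) − (3)(1) = 27
U→P: (3)(-4) − (5)(-6) = 18
Σ = 137
Area = |Σ|/2 = 68.5.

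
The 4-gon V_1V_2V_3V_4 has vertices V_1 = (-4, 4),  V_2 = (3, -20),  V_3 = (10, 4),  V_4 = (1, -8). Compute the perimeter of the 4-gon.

78

|V_1V_2| = √((7)² + (-24)²) = √625 = 25
|V_2V_3| = √((7)² + (24)²) = √625 = 25
|V_3V_4| = √((-9)² + (-12)²) = √225 = 15
|V_4V_1| = √((-5)² + (12)²) = √169 = 13
Perimeter = 25 + 25 + 15 + 13 = 78.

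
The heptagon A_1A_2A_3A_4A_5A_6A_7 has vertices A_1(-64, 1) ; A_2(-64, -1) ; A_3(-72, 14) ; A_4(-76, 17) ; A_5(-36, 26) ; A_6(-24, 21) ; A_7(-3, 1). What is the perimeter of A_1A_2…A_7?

|A_1A_2| = √((0)² + (-2)²) = √4 = 2
|A_2A_3| = √((-8)² + (15)²) = √289 = 17
|A_3A_4| = √((-4)² + (3)²) = √25 = 5
|A_4A_5| = √((40)² + (9)²) = √1681 = 41
|A_5A_6| = √((12)² + (-5)²) = √169 = 13
|A_6A_7| = √((21)² + (-20)²) = √841 = 29
|A_7A_1| = √((-61)² + (0)²) = √3721 = 61
Perimeter = 2 + 17 + 5 + 41 + 13 + 29 + 61 = 168.

168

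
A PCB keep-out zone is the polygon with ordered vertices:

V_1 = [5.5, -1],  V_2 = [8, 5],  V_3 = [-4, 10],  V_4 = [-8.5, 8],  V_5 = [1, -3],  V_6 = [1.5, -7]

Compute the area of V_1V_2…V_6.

Apply the surveyor's formula: 2A = Σ (x_i·y_{i+1} − x_{i+1}·y_i), indices taken mod 6.
Σ = (35.5) + (100) + (53) + (17.5) + (-2.5) + (37) = 240.5
Area = |Σ|/2 = 120.25.

120.25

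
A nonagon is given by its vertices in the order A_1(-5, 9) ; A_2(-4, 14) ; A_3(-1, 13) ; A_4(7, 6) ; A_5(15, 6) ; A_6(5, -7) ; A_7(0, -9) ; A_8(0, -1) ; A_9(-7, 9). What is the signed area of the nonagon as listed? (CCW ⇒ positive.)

Apply the surveyor's formula: 2A = Σ (x_i·y_{i+1} − x_{i+1}·y_i), indices taken mod 9.
Σ = (-34) + (-38) + (-97) + (-48) + (-135) + (-45) + (0) + (-7) + (-18) = -422
Signed area = Σ/2 = -211 (negative ⇒ clockwise traversal).

-211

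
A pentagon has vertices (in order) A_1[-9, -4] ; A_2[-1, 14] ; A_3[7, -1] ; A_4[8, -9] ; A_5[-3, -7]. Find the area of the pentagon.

208

Σ = (-130) + (-97) + (-55) + (-83) + (-51) = -416
Area = |Σ|/2 = 208.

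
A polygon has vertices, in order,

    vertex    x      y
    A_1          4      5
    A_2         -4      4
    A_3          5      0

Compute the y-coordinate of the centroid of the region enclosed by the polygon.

Apply Gauss's area formula. First the cross-terms c_i = x_i·y_{i+1} − x_{i+1}·y_i:
  36, -20, 25  ⇒  2A = 41, A = 20.5.
Then Σ (y_i + y_{i+1})·c_i = 369, so ȳ = 369 / (6·20.5) = 3.

3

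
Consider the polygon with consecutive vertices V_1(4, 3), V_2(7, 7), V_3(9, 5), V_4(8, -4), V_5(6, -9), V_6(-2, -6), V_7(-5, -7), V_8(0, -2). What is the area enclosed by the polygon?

98.5

V_1→V_2: (4)(7) − (7)(3) = 7
V_2→V_3: (7)(5) − (9)(7) = -28
V_3→V_4: (9)(-4) − (8)(5) = -76
V_4→V_5: (8)(-9) − (6)(-4) = -48
V_5→V_6: (6)(-6) − (-2)(-9) = -54
V_6→V_7: (-2)(-7) − (-5)(-6) = -16
V_7→V_8: (-5)(-2) − (0)(-7) = 10
V_8→V_1: (0)(3) − (4)(-2) = 8
Σ = -197
Area = |Σ|/2 = 98.5.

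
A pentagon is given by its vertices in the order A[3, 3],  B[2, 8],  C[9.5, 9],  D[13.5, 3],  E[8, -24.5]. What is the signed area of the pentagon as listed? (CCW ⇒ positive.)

Apply the shoelace (surveyor's) formula: 2A = Σ (x_i·y_{i+1} − x_{i+1}·y_i), indices taken mod 5.
A→B: (3)(8) − (2)(3) = 18
B→C: (2)(9) − (9.5)(8) = -58
C→D: (9.5)(3) − (13.5)(9) = -93
D→E: (13.5)(-24.5) − (8)(3) = -354.75
E→A: (8)(3) − (3)(-24.5) = 97.5
Σ = -390.25
Signed area = Σ/2 = -195.125 (negative ⇒ clockwise traversal).

-195.125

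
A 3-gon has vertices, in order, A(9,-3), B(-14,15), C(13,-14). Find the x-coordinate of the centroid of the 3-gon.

8/3

Apply Gauss's area formula. First the cross-terms c_i = x_i·y_{i+1} − x_{i+1}·y_i:
  93, 1, 87  ⇒  2A = 181, A = 90.5.
Then Σ (x_i + x_{i+1})·c_i = 1448, so x̄ = 1448 / (6·90.5) = 8/3.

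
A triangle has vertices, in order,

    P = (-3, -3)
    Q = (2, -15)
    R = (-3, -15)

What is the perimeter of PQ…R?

|PQ| = √((5)² + (-12)²) = √169 = 13
|QR| = √((-5)² + (0)²) = √25 = 5
|RP| = √((0)² + (12)²) = √144 = 12
Perimeter = 13 + 5 + 12 = 30.

30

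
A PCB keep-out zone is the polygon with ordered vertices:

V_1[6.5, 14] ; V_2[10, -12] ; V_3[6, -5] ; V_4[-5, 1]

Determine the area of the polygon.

Σ = (-218) + (22) + (-19) + (-76.5) = -291.5
Area = |Σ|/2 = 145.75.

145.75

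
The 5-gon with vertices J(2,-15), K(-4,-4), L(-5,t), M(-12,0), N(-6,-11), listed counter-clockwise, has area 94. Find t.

4

Write out the shoelace sum; only the two edges meeting at L involve t:
2·Area = [((-4)·t − (-5)·(-4)) + ((-5)·0 − (-12)·t)] + 176
       = 8·t + 156 = 188
⇒ t = 4.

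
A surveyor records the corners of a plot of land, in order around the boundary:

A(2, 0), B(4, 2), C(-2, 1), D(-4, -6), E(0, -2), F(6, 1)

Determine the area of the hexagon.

23

Apply the surveyor's formula: 2A = Σ (x_i·y_{i+1} − x_{i+1}·y_i), indices taken mod 6.
Σ = (4) + (8) + (16) + (8) + (12) + (-2) = 46
Area = |Σ|/2 = 23.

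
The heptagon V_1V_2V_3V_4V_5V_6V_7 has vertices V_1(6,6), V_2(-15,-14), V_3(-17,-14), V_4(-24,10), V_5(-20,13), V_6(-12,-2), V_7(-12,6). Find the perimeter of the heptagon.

104

|V_1V_2| = √((-21)² + (-20)²) = √841 = 29
|V_2V_3| = √((-2)² + (0)²) = √4 = 2
|V_3V_4| = √((-7)² + (24)²) = √625 = 25
|V_4V_5| = √((4)² + (3)²) = √25 = 5
|V_5V_6| = √((8)² + (-15)²) = √289 = 17
|V_6V_7| = √((0)² + (8)²) = √64 = 8
|V_7V_1| = √((18)² + (0)²) = √324 = 18
Perimeter = 29 + 2 + 25 + 5 + 17 + 8 + 18 = 104.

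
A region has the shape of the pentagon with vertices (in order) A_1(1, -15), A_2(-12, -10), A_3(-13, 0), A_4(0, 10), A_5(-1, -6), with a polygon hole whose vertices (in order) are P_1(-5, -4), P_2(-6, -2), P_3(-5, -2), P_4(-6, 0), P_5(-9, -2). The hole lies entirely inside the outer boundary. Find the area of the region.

202.5

Outer boundary:
Σ = (-190) + (-130) + (-130) + (10) + (21) = -419
Area = |Σ|/2 = 209.5.
Hole:
Apply the shoelace (surveyor's) formula: 2A = Σ (x_i·y_{i+1} − x_{i+1}·y_i), indices taken mod 5.
Σ = (-14) + (2) + (-12) + (12) + (26) = 14
Area = |Σ|/2 = 7.
Net area = 209.5 − 7 = 202.5.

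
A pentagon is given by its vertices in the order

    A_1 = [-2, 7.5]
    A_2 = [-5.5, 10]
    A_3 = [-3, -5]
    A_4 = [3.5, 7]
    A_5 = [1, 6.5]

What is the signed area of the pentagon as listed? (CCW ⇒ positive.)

55.75

Apply Gauss's area formula: 2A = Σ (x_i·y_{i+1} − x_{i+1}·y_i), indices taken mod 5.
Σ = (21.25) + (57.5) + (-3.5) + (15.75) + (20.5) = 111.5
Signed area = Σ/2 = 55.75 (positive ⇒ counter-clockwise traversal).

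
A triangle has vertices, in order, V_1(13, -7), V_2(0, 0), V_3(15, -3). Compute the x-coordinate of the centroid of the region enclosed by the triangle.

28/3

Apply the surveyor's formula. First the cross-terms c_i = x_i·y_{i+1} − x_{i+1}·y_i:
  0, 0, -66  ⇒  2A = -66, A = -33.
Then Σ (x_i + x_{i+1})·c_i = -1848, so x̄ = -1848 / (6·(-33)) = 28/3.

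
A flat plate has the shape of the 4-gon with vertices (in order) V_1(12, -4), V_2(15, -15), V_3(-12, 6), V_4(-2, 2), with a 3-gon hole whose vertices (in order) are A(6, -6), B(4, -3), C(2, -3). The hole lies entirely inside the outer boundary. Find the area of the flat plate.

Outer boundary:
Cross-terms: -120, -90, -12, -16  ⇒  Σ = -238
Area = |Σ|/2 = 119.
Hole:
Apply Gauss's area formula: 2A = Σ (x_i·y_{i+1} − x_{i+1}·y_i), indices taken mod 3.
A→B: (6)(-3) − (4)(-6) = 6
B→C: (4)(-3) − (2)(-3) = -6
C→A: (2)(-6) − (6)(-3) = 6
Σ = 6
Area = |Σ|/2 = 3.
Net area = 119 − 3 = 116.

116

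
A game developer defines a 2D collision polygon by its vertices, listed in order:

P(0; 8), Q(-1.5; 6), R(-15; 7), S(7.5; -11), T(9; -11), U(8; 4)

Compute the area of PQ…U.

204.25

P→Q: (0)(6) − (-1.5)(8) = 12
Q→R: (-1.5)(7) − (-15)(6) = 79.5
R→S: (-15)(-11) − (7.5)(7) = 112.5
S→T: (7.5)(-11) − (9)(-11) = 16.5
T→U: (9)(4) − (8)(-11) = 124
U→P: (8)(8) − (0)(4) = 64
Σ = 408.5
Area = |Σ|/2 = 204.25.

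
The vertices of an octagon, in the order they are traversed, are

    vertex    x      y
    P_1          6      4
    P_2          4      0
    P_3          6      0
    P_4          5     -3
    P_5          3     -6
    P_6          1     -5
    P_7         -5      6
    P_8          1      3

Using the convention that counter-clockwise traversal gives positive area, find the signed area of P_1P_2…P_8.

-59

Apply the surveyor's formula: 2A = Σ (x_i·y_{i+1} − x_{i+1}·y_i), indices taken mod 8.
Σ = (-16) + (0) + (-18) + (-21) + (-9) + (-19) + (-21) + (-14) = -118
Signed area = Σ/2 = -59 (negative ⇒ clockwise traversal).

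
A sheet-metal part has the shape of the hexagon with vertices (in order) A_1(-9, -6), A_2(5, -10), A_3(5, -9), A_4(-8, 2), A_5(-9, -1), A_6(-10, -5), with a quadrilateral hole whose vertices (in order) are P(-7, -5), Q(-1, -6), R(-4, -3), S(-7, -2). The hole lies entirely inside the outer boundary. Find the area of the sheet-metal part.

Outer boundary:
Apply Gauss's area formula: 2A = Σ (x_i·y_{i+1} − x_{i+1}·y_i), indices taken mod 6.
Σ = (120) + (5) + (-62) + (26) + (35) + (15) = 139
Area = |Σ|/2 = 69.5.
Hole:
Cross-terms: 37, -21, -13, 21  ⇒  Σ = 24
Area = |Σ|/2 = 12.
Net area = 69.5 − 12 = 57.5.

57.5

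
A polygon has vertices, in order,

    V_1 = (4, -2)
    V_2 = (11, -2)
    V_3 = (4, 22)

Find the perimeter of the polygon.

56

|V_1V_2| = √((7)² + (0)²) = √49 = 7
|V_2V_3| = √((-7)² + (24)²) = √625 = 25
|V_3V_1| = √((0)² + (-24)²) = √576 = 24
Perimeter = 7 + 25 + 24 = 56.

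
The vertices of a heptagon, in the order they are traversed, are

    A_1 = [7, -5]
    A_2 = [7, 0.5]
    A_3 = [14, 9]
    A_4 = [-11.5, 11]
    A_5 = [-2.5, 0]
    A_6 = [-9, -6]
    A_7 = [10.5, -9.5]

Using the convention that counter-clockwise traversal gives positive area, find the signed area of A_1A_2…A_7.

Apply the surveyor's formula: 2A = Σ (x_i·y_{i+1} − x_{i+1}·y_i), indices taken mod 7.
A_1→A_2: (7)(0.5) − (7)(-5) = 38.5
A_2→A_3: (7)(9) − (14)(0.5) = 56
A_3→A_4: (14)(11) − (-11.5)(9) = 257.5
A_4→A_5: (-11.5)(0) − (-2.5)(11) = 27.5
A_5→A_6: (-2.5)(-6) − (-9)(0) = 15
A_6→A_7: (-9)(-9.5) − (10.5)(-6) = 148.5
A_7→A_1: (10.5)(-5) − (7)(-9.5) = 14
Σ = 557
Signed area = Σ/2 = 278.5 (positive ⇒ counter-clockwise traversal).

278.5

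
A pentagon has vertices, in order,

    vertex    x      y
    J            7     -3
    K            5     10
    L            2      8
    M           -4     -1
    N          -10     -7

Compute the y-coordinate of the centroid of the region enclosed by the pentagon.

77/232

Apply the shoelace formula. First the cross-terms c_i = x_i·y_{i+1} − x_{i+1}·y_i:
  85, 20, 30, 18, 79  ⇒  2A = 232, A = 116.
Then Σ (y_i + y_{i+1})·c_i = 231, so ȳ = 231 / (6·116) = 77/232.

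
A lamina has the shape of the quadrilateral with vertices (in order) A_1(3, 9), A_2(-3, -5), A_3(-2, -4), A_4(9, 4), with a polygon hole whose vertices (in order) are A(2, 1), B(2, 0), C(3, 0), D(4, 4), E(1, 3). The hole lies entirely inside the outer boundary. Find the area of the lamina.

Outer boundary:
Apply the shoelace formula: 2A = Σ (x_i·y_{i+1} − x_{i+1}·y_i), indices taken mod 4.
Cross-terms: 12, 2, 28, 69  ⇒  Σ = 111
Area = |Σ|/2 = 55.5.
Hole:
Apply Gauss's area formula: 2A = Σ (x_i·y_{i+1} − x_{i+1}·y_i), indices taken mod 5.
Σ = (-2) + (0) + (12) + (8) + (-5) = 13
Area = |Σ|/2 = 6.5.
Net area = 55.5 − 6.5 = 49.

49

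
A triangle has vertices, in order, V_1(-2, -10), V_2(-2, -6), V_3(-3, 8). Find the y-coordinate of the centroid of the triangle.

Apply the shoelace formula. First the cross-terms c_i = x_i·y_{i+1} − x_{i+1}·y_i:
  -8, -34, 46  ⇒  2A = 4, A = 2.
Then Σ (y_i + y_{i+1})·c_i = -32, so ȳ = -32 / (6·2) = -8/3.

-8/3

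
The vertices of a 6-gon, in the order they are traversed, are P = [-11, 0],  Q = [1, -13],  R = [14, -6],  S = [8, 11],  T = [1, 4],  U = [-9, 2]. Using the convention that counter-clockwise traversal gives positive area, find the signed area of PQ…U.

301

Cross-terms: 143, 176, 202, 21, 38, 22  ⇒  Σ = 602
Signed area = Σ/2 = 301 (positive ⇒ counter-clockwise traversal).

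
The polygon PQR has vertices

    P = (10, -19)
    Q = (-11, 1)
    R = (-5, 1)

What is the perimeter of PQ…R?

60

|PQ| = √((-21)² + (20)²) = √841 = 29
|QR| = √((6)² + (0)²) = √36 = 6
|RP| = √((15)² + (-20)²) = √625 = 25
Perimeter = 29 + 6 + 25 = 60.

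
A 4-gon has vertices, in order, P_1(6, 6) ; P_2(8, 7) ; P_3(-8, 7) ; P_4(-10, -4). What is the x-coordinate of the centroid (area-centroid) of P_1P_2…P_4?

Apply Gauss's area formula. First the cross-terms c_i = x_i·y_{i+1} − x_{i+1}·y_i:
  -6, 112, 102, -36  ⇒  2A = 172, A = 86.
Then Σ (x_i + x_{i+1})·c_i = -1776, so x̄ = -1776 / (6·86) = -148/43.

-148/43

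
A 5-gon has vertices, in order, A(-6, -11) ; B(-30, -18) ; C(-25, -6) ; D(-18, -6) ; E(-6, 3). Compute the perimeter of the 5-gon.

|AB| = √((-24)² + (-7)²) = √625 = 25
|BC| = √((5)² + (12)²) = √169 = 13
|CD| = √((7)² + (0)²) = √49 = 7
|DE| = √((12)² + (9)²) = √225 = 15
|EA| = √((0)² + (-14)²) = √196 = 14
Perimeter = 25 + 13 + 7 + 15 + 14 = 74.

74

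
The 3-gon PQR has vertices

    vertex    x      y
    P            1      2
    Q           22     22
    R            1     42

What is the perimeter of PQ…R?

98

|PQ| = √((21)² + (20)²) = √841 = 29
|QR| = √((-21)² + (20)²) = √841 = 29
|RP| = √((0)² + (-40)²) = √1600 = 40
Perimeter = 29 + 29 + 40 = 98.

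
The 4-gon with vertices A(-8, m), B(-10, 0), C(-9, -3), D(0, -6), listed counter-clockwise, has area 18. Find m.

0

The doubled signed area Σ (x_i y_{i+1} − x_{i+1} y_i) is linear in m.
With m=0 it equals 36; the coefficient of m is 10 (from the two edges through A).
So 10·m + 36 = 2·18 = 36 ⇒ m = 0.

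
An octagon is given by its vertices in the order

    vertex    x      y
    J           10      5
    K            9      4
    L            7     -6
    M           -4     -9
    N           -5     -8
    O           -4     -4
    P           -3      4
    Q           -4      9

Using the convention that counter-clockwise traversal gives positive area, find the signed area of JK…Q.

-174

Σ = (-5) + (-82) + (-87) + (-13) + (-12) + (-28) + (-11) + (-110) = -348
Signed area = Σ/2 = -174 (negative ⇒ clockwise traversal).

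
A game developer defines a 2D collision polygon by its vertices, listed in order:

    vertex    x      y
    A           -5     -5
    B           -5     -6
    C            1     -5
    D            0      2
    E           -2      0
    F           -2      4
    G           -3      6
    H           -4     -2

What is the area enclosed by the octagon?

37

Apply Gauss's area formula: 2A = Σ (x_i·y_{i+1} − x_{i+1}·y_i), indices taken mod 8.
Σ = (5) + (31) + (2) + (4) + (-8) + (0) + (30) + (10) = 74
Area = |Σ|/2 = 37.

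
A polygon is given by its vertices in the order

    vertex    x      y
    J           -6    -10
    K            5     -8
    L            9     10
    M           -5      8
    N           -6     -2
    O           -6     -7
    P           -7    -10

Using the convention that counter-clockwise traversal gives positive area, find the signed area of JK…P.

Apply the shoelace (surveyor's) formula: 2A = Σ (x_i·y_{i+1} − x_{i+1}·y_i), indices taken mod 7.
Cross-terms: 98, 122, 122, 58, 30, 11, 10  ⇒  Σ = 451
Signed area = Σ/2 = 225.5 (positive ⇒ counter-clockwise traversal).

225.5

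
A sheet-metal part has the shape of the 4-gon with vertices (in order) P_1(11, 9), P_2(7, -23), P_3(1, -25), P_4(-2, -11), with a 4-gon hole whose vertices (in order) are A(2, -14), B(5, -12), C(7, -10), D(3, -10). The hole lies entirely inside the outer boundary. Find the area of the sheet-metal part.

204

Outer boundary:
Apply the shoelace (surveyor's) formula: 2A = Σ (x_i·y_{i+1} − x_{i+1}·y_i), indices taken mod 4.
Cross-terms: -316, -152, -61, 103  ⇒  Σ = -426
Area = |Σ|/2 = 213.
Hole:
Apply the surveyor's formula: 2A = Σ (x_i·y_{i+1} − x_{i+1}·y_i), indices taken mod 4.
Σ = (46) + (34) + (-40) + (-22) = 18
Area = |Σ|/2 = 9.
Net area = 213 − 9 = 204.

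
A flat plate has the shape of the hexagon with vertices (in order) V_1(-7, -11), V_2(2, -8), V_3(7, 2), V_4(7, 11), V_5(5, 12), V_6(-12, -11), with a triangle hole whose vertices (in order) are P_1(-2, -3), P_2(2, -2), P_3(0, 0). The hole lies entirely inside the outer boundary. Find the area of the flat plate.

182

Outer boundary:
Σ = (78) + (60) + (63) + (29) + (89) + (55) = 374
Area = |Σ|/2 = 187.
Hole:
Apply the shoelace (surveyor's) formula: 2A = Σ (x_i·y_{i+1} − x_{i+1}·y_i), indices taken mod 3.
Cross-terms: 10, 0, 0  ⇒  Σ = 10
Area = |Σ|/2 = 5.
Net area = 187 − 5 = 182.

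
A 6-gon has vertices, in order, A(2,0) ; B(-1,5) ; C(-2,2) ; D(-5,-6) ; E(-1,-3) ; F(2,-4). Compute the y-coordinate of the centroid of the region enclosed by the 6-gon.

Apply Gauss's area formula. First the cross-terms c_i = x_i·y_{i+1} − x_{i+1}·y_i:
  10, 8, 22, 9, 10, 8  ⇒  2A = 67, A = 33.5.
Then Σ (y_i + y_{i+1})·c_i = -165, so ȳ = -165 / (6·33.5) = -55/67.

-55/67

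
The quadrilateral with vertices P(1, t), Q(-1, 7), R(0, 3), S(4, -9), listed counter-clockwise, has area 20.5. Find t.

Write out the shoelace sum; only the two edges meeting at P involve t:
2·Area = [(4·t − 1·(-9)) + (1·7 − (-1)·t)] + -15
       = 5·t + 1 = 41
⇒ t = 8.

8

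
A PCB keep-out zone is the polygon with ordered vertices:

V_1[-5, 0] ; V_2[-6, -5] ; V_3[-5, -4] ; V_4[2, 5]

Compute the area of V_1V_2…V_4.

16

Σ = (25) + (-1) + (-17) + (25) = 32
Area = |Σ|/2 = 16.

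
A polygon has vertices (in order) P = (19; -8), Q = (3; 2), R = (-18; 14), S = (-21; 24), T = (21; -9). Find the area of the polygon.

155

Σ = (62) + (78) + (-138) + (-315) + (3) = -310
Area = |Σ|/2 = 155.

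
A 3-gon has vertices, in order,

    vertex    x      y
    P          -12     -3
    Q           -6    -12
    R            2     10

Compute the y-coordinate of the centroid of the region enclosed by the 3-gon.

Apply the surveyor's formula. First the cross-terms c_i = x_i·y_{i+1} − x_{i+1}·y_i:
  126, -36, 114  ⇒  2A = 204, A = 102.
Then Σ (y_i + y_{i+1})·c_i = -1020, so ȳ = -1020 / (6·102) = -5/3.

-5/3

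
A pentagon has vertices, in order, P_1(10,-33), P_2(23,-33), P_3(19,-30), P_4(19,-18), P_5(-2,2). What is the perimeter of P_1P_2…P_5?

96

|P_1P_2| = √((13)² + (0)²) = √169 = 13
|P_2P_3| = √((-4)² + (3)²) = √25 = 5
|P_3P_4| = √((0)² + (12)²) = √144 = 12
|P_4P_5| = √((-21)² + (20)²) = √841 = 29
|P_5P_1| = √((12)² + (-35)²) = √1369 = 37
Perimeter = 13 + 5 + 12 + 29 + 37 = 96.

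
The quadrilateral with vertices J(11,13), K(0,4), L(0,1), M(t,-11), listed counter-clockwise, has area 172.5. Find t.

Write out the shoelace sum; only the two edges meeting at M involve t:
2·Area = [(0·(-11) − t·1) + (t·13 − 11·(-11))] + 44
       = 12·t + 165 = 345
⇒ t = 15.

15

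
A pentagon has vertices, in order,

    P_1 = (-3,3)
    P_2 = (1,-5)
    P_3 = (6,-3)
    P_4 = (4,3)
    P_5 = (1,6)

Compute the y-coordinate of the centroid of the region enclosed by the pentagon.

Apply Gauss's area formula. First the cross-terms c_i = x_i·y_{i+1} − x_{i+1}·y_i:
  12, 27, 30, 21, 21  ⇒  2A = 111, A = 55.5.
Then Σ (y_i + y_{i+1})·c_i = 138, so ȳ = 138 / (6·55.5) = 46/111.

46/111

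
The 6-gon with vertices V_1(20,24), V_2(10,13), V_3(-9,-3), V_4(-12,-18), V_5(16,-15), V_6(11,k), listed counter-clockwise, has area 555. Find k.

5

The doubled signed area Σ (x_i y_{i+1} − x_{i+1} y_i) is linear in k.
With k=0 it equals 1130; the coefficient of k is -4 (from the two edges through V_6).
So -4·k + 1130 = 2·555 = 1110 ⇒ k = 5.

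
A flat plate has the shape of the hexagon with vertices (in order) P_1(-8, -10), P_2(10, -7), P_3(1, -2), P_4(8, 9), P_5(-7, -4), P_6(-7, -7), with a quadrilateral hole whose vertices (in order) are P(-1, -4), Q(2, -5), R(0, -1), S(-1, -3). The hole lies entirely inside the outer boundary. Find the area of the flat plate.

Outer boundary:
Apply the surveyor's formula: 2A = Σ (x_i·y_{i+1} − x_{i+1}·y_i), indices taken mod 6.
P_1→P_2: (-8)(-7) − (10)(-10) = 156
P_2→P_3: (10)(-2) − (1)(-7) = -13
P_3→P_4: (1)(9) − (8)(-2) = 25
P_4→P_5: (8)(-4) − (-7)(9) = 31
P_5→P_6: (-7)(-7) − (-7)(-4) = 21
P_6→P_1: (-7)(-10) − (-8)(-7) = 14
Σ = 234
Area = |Σ|/2 = 117.
Hole:
Apply the surveyor's formula: 2A = Σ (x_i·y_{i+1} − x_{i+1}·y_i), indices taken mod 4.
P→Q: (-1)(-5) − (2)(-4) = 13
Q→R: (2)(-1) − (0)(-5) = -2
R→S: (0)(-3) − (-1)(-1) = -1
S→P: (-1)(-4) − (-1)(-3) = 1
Σ = 11
Area = |Σ|/2 = 5.5.
Net area = 117 − 5.5 = 111.5.

111.5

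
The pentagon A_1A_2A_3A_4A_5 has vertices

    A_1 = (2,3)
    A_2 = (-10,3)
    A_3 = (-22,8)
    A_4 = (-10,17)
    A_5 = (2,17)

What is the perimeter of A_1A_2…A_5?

|A_1A_2| = √((-12)² + (0)²) = √144 = 12
|A_2A_3| = √((-12)² + (5)²) = √169 = 13
|A_3A_4| = √((12)² + (9)²) = √225 = 15
|A_4A_5| = √((12)² + (0)²) = √144 = 12
|A_5A_1| = √((0)² + (-14)²) = √196 = 14
Perimeter = 12 + 13 + 15 + 12 + 14 = 66.

66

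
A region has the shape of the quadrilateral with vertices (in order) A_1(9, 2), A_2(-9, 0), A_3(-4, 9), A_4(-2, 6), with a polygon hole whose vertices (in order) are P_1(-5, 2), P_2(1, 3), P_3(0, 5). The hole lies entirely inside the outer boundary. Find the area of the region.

Outer boundary:
A_1→A_2: (9)(0) − (-9)(2) = 18
A_2→A_3: (-9)(9) − (-4)(0) = -81
A_3→A_4: (-4)(6) − (-2)(9) = -6
A_4→A_1: (-2)(2) − (9)(6) = -58
Σ = -127
Area = |Σ|/2 = 63.5.
Hole:
Cross-terms: -17, 5, 25  ⇒  Σ = 13
Area = |Σ|/2 = 6.5.
Net area = 63.5 − 6.5 = 57.

57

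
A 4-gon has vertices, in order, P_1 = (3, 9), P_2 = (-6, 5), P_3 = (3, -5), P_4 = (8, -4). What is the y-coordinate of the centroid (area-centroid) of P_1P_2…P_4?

Apply the shoelace formula. First the cross-terms c_i = x_i·y_{i+1} − x_{i+1}·y_i:
  69, 15, 28, 84  ⇒  2A = 196, A = 98.
Then Σ (y_i + y_{i+1})·c_i = 1134, so ȳ = 1134 / (6·98) = 27/14.

27/14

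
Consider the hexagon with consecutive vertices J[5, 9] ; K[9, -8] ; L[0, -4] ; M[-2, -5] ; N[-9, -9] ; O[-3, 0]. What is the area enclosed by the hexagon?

123

Apply the shoelace (surveyor's) formula: 2A = Σ (x_i·y_{i+1} − x_{i+1}·y_i), indices taken mod 6.
J→K: (5)(-8) − (9)(9) = -121
K→L: (9)(-4) − (0)(-8) = -36
L→M: (0)(-5) − (-2)(-4) = -8
M→N: (-2)(-9) − (-9)(-5) = -27
N→O: (-9)(0) − (-3)(-9) = -27
O→J: (-3)(9) − (5)(0) = -27
Σ = -246
Area = |Σ|/2 = 123.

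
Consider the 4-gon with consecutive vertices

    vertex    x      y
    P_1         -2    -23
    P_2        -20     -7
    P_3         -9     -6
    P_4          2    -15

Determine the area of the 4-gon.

159

Apply the surveyor's formula: 2A = Σ (x_i·y_{i+1} − x_{i+1}·y_i), indices taken mod 4.
Σ = (-446) + (57) + (147) + (-76) = -318
Area = |Σ|/2 = 159.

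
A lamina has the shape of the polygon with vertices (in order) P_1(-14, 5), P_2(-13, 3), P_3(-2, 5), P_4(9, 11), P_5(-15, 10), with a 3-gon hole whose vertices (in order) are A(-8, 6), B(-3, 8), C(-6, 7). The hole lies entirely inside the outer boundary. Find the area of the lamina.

108

Outer boundary:
Apply the shoelace (surveyor's) formula: 2A = Σ (x_i·y_{i+1} − x_{i+1}·y_i), indices taken mod 5.
Cross-terms: 23, -59, -67, 255, 65  ⇒  Σ = 217
Area = |Σ|/2 = 108.5.
Hole:
Apply the shoelace formula: 2A = Σ (x_i·y_{i+1} − x_{i+1}·y_i), indices taken mod 3.
Σ = (-46) + (27) + (20) = 1
Area = |Σ|/2 = 0.5.
Net area = 108.5 − 0.5 = 108.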